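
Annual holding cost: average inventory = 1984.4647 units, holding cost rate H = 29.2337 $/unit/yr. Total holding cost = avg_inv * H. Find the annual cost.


Cost = 1984.4647 * 29.2337 = 58013.2457

58013.2457 $/yr


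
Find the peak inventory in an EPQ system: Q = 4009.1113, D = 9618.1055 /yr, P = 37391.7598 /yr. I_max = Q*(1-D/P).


D/P = 0.2572
1 - D/P = 0.7428
I_max = 4009.1113 * 0.7428 = 2977.8666

2977.8666 units


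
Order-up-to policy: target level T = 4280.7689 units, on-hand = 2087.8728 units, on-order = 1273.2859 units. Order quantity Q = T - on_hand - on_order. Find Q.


Inventory position = OH + OO = 2087.8728 + 1273.2859 = 3361.1587
Q = 4280.7689 - 3361.1587 = 919.6102

919.6102 units


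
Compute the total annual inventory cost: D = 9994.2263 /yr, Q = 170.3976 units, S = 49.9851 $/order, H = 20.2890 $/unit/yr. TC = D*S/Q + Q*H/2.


Ordering cost = D*S/Q = 2931.7455
Holding cost = Q*H/2 = 1728.5985
TC = 2931.7455 + 1728.5985 = 4660.3440

4660.3440 $/yr


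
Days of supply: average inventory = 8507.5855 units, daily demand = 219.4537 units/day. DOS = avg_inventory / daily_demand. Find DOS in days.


DOS = 8507.5855 / 219.4537 = 38.7671

38.7671 days


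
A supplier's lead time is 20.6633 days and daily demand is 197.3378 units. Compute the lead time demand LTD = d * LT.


LTD = 197.3378 * 20.6633 = 4077.6502

4077.6502 units


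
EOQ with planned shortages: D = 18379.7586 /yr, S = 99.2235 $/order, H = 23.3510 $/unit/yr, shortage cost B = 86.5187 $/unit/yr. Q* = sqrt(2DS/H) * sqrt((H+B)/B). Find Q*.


sqrt(2DS/H) = 395.2205
sqrt((H+B)/B) = 1.1269
Q* = 395.2205 * 1.1269 = 445.3725

445.3725 units


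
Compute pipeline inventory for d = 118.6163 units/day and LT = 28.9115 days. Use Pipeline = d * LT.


Pipeline = 118.6163 * 28.9115 = 3429.3752

3429.3752 units


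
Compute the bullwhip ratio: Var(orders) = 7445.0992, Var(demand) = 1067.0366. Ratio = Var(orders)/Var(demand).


BW = 7445.0992 / 1067.0366 = 6.9774

6.9774


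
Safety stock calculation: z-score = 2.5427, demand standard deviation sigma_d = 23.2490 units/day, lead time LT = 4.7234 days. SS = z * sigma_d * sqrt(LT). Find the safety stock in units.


sqrt(LT) = sqrt(4.7234) = 2.1733
SS = 2.5427 * 23.2490 * 2.1733 = 128.4774

128.4774 units


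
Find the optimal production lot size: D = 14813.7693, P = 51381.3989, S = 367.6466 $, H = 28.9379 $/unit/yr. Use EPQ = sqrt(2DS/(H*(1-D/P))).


1 - D/P = 1 - 0.2883 = 0.7117
H*(1-D/P) = 20.5948
2DS = 10892463.8327
EPQ = sqrt(528893.5003) = 727.2506

727.2506 units


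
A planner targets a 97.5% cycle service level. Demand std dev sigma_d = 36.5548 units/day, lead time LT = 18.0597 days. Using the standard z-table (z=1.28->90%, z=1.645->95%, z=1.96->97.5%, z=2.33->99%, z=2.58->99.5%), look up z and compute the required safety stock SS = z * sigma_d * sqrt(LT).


From the table, SL = 97.5% corresponds to z = 1.96
sqrt(LT) = sqrt(18.0597) = 4.2497
SS = 1.96 * 36.5548 * 4.2497 = 304.4779

304.4779 units


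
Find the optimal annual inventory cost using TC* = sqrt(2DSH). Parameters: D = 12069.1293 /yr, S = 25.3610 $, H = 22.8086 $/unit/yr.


2*D*S*H = 13962749.2461
TC* = sqrt(13962749.2461) = 3736.6762

3736.6762 $/yr


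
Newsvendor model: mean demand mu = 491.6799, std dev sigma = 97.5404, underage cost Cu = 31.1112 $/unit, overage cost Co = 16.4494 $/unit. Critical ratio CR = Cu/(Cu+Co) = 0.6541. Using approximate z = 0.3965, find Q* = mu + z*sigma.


CR = Cu/(Cu+Co) = 31.1112/(31.1112+16.4494) = 0.6541
z = 0.3965
Q* = 491.6799 + 0.3965 * 97.5404 = 530.3547

530.3547 units


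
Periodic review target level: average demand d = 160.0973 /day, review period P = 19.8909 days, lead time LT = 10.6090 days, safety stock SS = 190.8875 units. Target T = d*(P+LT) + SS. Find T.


P + LT = 30.4999
d*(P+LT) = 160.0973 * 30.4999 = 4882.9516
T = 4882.9516 + 190.8875 = 5073.8391

5073.8391 units


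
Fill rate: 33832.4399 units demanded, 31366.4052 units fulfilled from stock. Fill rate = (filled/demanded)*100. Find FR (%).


FR = 31366.4052 / 33832.4399 * 100 = 92.7110

92.7110%


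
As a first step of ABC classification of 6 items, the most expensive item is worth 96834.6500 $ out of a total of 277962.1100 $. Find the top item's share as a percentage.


Top item = 96834.6500
Total = 277962.1100
Percentage = 96834.6500 / 277962.1100 * 100 = 34.8374

34.8374%


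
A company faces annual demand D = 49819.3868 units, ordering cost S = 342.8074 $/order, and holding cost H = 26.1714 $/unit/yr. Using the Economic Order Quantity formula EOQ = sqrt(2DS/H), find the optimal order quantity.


2*D*S = 2 * 49819.3868 * 342.8074 = 34156908.9170
2*D*S/H = 1305123.4904
EOQ = sqrt(1305123.4904) = 1142.4200

1142.4200 units


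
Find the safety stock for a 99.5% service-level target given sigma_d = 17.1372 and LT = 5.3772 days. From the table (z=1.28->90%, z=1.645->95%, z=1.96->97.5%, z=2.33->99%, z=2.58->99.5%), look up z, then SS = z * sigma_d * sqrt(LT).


From the table, SL = 99.5% corresponds to z = 2.58
sqrt(LT) = sqrt(5.3772) = 2.3189
SS = 2.58 * 17.1372 * 2.3189 = 102.5269

102.5269 units


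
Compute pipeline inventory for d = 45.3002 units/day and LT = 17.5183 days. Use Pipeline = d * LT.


Pipeline = 45.3002 * 17.5183 = 793.5825

793.5825 units


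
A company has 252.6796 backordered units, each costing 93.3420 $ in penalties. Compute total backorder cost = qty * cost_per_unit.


Total = 252.6796 * 93.3420 = 23585.6192

23585.6192 $


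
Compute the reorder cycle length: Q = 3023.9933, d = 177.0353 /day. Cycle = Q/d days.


Cycle = 3023.9933 / 177.0353 = 17.0813

17.0813 days


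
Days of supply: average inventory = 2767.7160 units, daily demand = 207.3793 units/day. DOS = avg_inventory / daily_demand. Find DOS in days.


DOS = 2767.7160 / 207.3793 = 13.3462

13.3462 days


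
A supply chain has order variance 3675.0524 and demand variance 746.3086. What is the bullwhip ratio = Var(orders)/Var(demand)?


BW = 3675.0524 / 746.3086 = 4.9243

4.9243


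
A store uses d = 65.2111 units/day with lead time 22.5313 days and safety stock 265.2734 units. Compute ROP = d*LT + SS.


d*LT = 65.2111 * 22.5313 = 1469.2909
ROP = 1469.2909 + 265.2734 = 1734.5643

1734.5643 units


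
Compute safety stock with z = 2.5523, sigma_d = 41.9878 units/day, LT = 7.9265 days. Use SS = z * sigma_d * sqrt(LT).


sqrt(LT) = sqrt(7.9265) = 2.8154
SS = 2.5523 * 41.9878 * 2.8154 = 301.7141

301.7141 units


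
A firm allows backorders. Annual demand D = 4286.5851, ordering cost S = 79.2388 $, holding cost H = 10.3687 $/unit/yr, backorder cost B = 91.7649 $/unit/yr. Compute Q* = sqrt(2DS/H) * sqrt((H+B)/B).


sqrt(2DS/H) = 255.9632
sqrt((H+B)/B) = 1.0550
Q* = 255.9632 * 1.0550 = 270.0372

270.0372 units


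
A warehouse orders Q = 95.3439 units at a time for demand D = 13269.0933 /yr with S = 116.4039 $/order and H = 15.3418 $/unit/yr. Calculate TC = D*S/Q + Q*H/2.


Ordering cost = D*S/Q = 16200.0318
Holding cost = Q*H/2 = 731.3735
TC = 16200.0318 + 731.3735 = 16931.4053

16931.4053 $/yr


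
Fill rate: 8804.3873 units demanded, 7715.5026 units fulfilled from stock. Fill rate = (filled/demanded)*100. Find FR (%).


FR = 7715.5026 / 8804.3873 * 100 = 87.6325

87.6325%


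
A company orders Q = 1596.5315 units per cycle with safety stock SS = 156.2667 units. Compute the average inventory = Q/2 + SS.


Q/2 = 798.2658
Avg = 798.2658 + 156.2667 = 954.5325

954.5325 units


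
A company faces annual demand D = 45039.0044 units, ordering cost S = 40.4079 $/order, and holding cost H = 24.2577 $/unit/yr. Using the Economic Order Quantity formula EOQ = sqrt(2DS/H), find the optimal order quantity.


2*D*S = 2 * 45039.0044 * 40.4079 = 3639863.1718
2*D*S/H = 150049.8057
EOQ = sqrt(150049.8057) = 387.3626

387.3626 units


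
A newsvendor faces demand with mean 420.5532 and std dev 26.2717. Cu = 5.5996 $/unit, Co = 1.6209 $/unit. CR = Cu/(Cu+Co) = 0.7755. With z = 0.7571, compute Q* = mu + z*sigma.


CR = Cu/(Cu+Co) = 5.5996/(5.5996+1.6209) = 0.7755
z = 0.7571
Q* = 420.5532 + 0.7571 * 26.2717 = 440.4435

440.4435 units


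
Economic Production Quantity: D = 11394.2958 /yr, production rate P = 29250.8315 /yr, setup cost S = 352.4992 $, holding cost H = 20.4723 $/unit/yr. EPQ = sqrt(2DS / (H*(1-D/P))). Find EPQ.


1 - D/P = 1 - 0.3895 = 0.6105
H*(1-D/P) = 12.4976
2DS = 8032960.3081
EPQ = sqrt(642761.7044) = 801.7242

801.7242 units


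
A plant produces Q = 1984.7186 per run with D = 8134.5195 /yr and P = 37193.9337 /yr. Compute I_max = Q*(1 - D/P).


D/P = 0.2187
1 - D/P = 0.7813
I_max = 1984.7186 * 0.7813 = 1550.6496

1550.6496 units


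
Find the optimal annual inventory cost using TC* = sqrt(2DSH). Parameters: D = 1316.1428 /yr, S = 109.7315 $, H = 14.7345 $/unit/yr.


2*D*S*H = 4255981.4559
TC* = sqrt(4255981.4559) = 2063.0030

2063.0030 $/yr


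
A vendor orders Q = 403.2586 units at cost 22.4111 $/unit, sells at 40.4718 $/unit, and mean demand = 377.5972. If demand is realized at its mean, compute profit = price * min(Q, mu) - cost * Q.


Sales at mu = min(403.2586, 377.5972) = 377.5972
Revenue = 40.4718 * 377.5972 = 15282.0384
Total cost = 22.4111 * 403.2586 = 9037.4688
Profit = 15282.0384 - 9037.4688 = 6244.5695

6244.5695 $


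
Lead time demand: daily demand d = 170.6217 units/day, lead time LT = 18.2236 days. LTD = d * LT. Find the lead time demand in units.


LTD = 170.6217 * 18.2236 = 3109.3416

3109.3416 units


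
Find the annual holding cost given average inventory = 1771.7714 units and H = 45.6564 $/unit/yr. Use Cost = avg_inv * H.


Cost = 1771.7714 * 45.6564 = 80892.7037

80892.7037 $/yr


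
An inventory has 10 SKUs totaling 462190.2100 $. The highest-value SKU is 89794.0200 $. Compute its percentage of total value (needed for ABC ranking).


Top item = 89794.0200
Total = 462190.2100
Percentage = 89794.0200 / 462190.2100 * 100 = 19.4279

19.4279%


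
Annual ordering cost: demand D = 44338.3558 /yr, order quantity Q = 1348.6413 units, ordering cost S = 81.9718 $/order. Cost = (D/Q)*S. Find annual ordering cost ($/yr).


Number of orders = D/Q = 32.8763
Cost = 32.8763 * 81.9718 = 2694.9307

2694.9307 $/yr


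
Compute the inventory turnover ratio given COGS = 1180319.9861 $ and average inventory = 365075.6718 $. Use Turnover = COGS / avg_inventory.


Turnover = 1180319.9861 / 365075.6718 = 3.2331

3.2331


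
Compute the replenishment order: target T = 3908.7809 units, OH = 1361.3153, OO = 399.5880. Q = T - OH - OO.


Inventory position = OH + OO = 1361.3153 + 399.5880 = 1760.9033
Q = 3908.7809 - 1760.9033 = 2147.8776

2147.8776 units


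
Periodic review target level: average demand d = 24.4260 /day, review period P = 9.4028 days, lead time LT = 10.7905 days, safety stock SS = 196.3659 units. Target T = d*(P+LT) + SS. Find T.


P + LT = 20.1933
d*(P+LT) = 24.4260 * 20.1933 = 493.2415
T = 493.2415 + 196.3659 = 689.6074

689.6074 units


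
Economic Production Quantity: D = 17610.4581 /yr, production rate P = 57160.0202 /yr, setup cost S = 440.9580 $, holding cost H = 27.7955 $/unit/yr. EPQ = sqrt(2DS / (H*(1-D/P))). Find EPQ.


1 - D/P = 1 - 0.3081 = 0.6919
H*(1-D/P) = 19.2320
2DS = 15530944.7657
EPQ = sqrt(807558.6600) = 898.6427

898.6427 units


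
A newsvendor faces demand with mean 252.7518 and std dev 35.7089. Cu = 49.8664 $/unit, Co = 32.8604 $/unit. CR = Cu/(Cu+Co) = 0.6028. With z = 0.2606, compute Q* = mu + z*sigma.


CR = Cu/(Cu+Co) = 49.8664/(49.8664+32.8604) = 0.6028
z = 0.2606
Q* = 252.7518 + 0.2606 * 35.7089 = 262.0575

262.0575 units


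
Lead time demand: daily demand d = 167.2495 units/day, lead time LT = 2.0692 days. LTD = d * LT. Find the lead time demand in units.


LTD = 167.2495 * 2.0692 = 346.0727

346.0727 units


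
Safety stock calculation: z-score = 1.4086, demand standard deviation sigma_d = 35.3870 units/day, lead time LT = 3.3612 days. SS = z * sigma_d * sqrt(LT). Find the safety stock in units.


sqrt(LT) = sqrt(3.3612) = 1.8334
SS = 1.4086 * 35.3870 * 1.8334 = 91.3858

91.3858 units


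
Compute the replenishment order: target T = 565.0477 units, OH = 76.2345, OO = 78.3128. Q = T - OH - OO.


Inventory position = OH + OO = 76.2345 + 78.3128 = 154.5473
Q = 565.0477 - 154.5473 = 410.5004

410.5004 units


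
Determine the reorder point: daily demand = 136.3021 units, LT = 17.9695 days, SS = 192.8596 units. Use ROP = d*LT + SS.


d*LT = 136.3021 * 17.9695 = 2449.2806
ROP = 2449.2806 + 192.8596 = 2642.1402

2642.1402 units


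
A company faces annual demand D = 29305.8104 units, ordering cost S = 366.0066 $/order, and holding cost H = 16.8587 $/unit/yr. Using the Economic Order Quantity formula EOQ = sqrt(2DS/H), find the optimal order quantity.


2*D*S = 2 * 29305.8104 * 366.0066 = 21452240.0495
2*D*S/H = 1272472.9694
EOQ = sqrt(1272472.9694) = 1128.0394

1128.0394 units


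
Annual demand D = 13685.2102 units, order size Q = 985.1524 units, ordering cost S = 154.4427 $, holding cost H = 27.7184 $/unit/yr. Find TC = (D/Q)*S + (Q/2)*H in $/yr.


Ordering cost = D*S/Q = 2145.4354
Holding cost = Q*H/2 = 13653.4241
TC = 2145.4354 + 13653.4241 = 15798.8595

15798.8595 $/yr


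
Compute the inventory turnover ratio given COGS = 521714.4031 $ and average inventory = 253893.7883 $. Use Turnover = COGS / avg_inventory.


Turnover = 521714.4031 / 253893.7883 = 2.0549

2.0549


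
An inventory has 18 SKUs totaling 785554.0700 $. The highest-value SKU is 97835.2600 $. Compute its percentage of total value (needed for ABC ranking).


Top item = 97835.2600
Total = 785554.0700
Percentage = 97835.2600 / 785554.0700 * 100 = 12.4543

12.4543%


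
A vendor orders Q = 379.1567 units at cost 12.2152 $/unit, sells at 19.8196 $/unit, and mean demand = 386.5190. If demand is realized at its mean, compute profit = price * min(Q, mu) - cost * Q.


Sales at mu = min(379.1567, 386.5190) = 379.1567
Revenue = 19.8196 * 379.1567 = 7514.7341
Total cost = 12.2152 * 379.1567 = 4631.4749
Profit = 7514.7341 - 4631.4749 = 2883.2592

2883.2592 $


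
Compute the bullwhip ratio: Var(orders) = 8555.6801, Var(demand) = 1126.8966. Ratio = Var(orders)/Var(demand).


BW = 8555.6801 / 1126.8966 = 7.5922

7.5922


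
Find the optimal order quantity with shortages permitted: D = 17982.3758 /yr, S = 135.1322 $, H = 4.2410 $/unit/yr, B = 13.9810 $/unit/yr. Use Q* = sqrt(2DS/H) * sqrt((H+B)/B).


sqrt(2DS/H) = 1070.4930
sqrt((H+B)/B) = 1.1416
Q* = 1070.4930 * 1.1416 = 1222.1168

1222.1168 units


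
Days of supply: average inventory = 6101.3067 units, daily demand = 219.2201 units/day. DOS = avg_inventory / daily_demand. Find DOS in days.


DOS = 6101.3067 / 219.2201 = 27.8319

27.8319 days


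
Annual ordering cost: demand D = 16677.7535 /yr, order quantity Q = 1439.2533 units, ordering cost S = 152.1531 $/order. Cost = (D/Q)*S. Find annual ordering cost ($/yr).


Number of orders = D/Q = 11.5878
Cost = 11.5878 * 152.1531 = 1763.1170

1763.1170 $/yr


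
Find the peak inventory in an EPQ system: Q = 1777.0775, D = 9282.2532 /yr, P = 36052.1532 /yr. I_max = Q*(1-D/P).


D/P = 0.2575
1 - D/P = 0.7425
I_max = 1777.0775 * 0.7425 = 1319.5380

1319.5380 units


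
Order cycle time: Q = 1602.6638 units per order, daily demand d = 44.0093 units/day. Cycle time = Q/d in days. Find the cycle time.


Cycle = 1602.6638 / 44.0093 = 36.4165

36.4165 days


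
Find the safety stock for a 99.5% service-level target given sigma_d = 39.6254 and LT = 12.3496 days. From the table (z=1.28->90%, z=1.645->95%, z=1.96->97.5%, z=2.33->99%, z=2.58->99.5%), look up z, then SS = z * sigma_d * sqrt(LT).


From the table, SL = 99.5% corresponds to z = 2.58
sqrt(LT) = sqrt(12.3496) = 3.5142
SS = 2.58 * 39.6254 * 3.5142 = 359.2691

359.2691 units


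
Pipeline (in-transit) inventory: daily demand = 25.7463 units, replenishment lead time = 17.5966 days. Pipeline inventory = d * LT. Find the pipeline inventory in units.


Pipeline = 25.7463 * 17.5966 = 453.0473

453.0473 units


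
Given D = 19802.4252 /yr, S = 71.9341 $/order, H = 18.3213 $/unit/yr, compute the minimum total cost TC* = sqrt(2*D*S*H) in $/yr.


2*D*S*H = 52196271.0320
TC* = sqrt(52196271.0320) = 7224.6987

7224.6987 $/yr


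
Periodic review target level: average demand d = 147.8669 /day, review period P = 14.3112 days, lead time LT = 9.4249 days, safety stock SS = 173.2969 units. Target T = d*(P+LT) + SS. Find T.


P + LT = 23.7361
d*(P+LT) = 147.8669 * 23.7361 = 3509.7835
T = 3509.7835 + 173.2969 = 3683.0804

3683.0804 units


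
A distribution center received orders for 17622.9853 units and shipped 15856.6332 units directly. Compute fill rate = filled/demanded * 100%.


FR = 15856.6332 / 17622.9853 * 100 = 89.9770

89.9770%


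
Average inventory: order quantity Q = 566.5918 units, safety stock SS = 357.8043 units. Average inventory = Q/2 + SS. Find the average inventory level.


Q/2 = 283.2959
Avg = 283.2959 + 357.8043 = 641.1002

641.1002 units


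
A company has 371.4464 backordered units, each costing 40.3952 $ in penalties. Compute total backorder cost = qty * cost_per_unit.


Total = 371.4464 * 40.3952 = 15004.6516

15004.6516 $


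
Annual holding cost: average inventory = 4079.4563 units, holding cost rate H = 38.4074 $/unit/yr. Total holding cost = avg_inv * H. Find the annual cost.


Cost = 4079.4563 * 38.4074 = 156681.3099

156681.3099 $/yr


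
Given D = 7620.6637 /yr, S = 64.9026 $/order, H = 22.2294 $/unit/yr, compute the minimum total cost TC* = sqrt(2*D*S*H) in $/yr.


2*D*S*H = 21989361.9530
TC* = sqrt(21989361.9530) = 4689.2816

4689.2816 $/yr


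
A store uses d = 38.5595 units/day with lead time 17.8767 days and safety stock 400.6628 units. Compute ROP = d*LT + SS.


d*LT = 38.5595 * 17.8767 = 689.3166
ROP = 689.3166 + 400.6628 = 1089.9794

1089.9794 units


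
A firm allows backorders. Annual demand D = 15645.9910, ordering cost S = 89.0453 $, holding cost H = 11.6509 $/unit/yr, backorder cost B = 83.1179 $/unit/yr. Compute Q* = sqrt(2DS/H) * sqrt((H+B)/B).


sqrt(2DS/H) = 489.0377
sqrt((H+B)/B) = 1.0678
Q* = 489.0377 * 1.0678 = 522.1890

522.1890 units


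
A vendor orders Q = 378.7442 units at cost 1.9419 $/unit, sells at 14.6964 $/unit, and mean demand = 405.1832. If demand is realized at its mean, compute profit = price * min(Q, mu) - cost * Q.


Sales at mu = min(378.7442, 405.1832) = 378.7442
Revenue = 14.6964 * 378.7442 = 5566.1763
Total cost = 1.9419 * 378.7442 = 735.4834
Profit = 5566.1763 - 735.4834 = 4830.6929

4830.6929 $


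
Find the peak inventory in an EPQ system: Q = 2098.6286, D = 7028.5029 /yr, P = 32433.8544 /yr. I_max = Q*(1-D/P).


D/P = 0.2167
1 - D/P = 0.7833
I_max = 2098.6286 * 0.7833 = 1643.8502

1643.8502 units


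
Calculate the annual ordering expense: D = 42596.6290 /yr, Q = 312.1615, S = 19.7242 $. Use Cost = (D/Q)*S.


Number of orders = D/Q = 136.4570
Cost = 136.4570 * 19.7242 = 2691.5056

2691.5056 $/yr


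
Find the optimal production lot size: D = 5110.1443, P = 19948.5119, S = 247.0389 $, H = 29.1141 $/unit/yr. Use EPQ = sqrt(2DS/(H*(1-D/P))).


1 - D/P = 1 - 0.2562 = 0.7438
H*(1-D/P) = 21.6560
2DS = 2524808.8534
EPQ = sqrt(116586.8352) = 341.4481

341.4481 units


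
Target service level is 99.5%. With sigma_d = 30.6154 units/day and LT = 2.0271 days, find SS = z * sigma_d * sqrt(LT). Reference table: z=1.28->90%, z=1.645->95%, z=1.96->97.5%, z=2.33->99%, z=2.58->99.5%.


From the table, SL = 99.5% corresponds to z = 2.58
sqrt(LT) = sqrt(2.0271) = 1.4238
SS = 2.58 * 30.6154 * 1.4238 = 112.4598

112.4598 units


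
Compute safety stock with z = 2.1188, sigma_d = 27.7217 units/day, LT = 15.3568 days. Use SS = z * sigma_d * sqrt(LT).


sqrt(LT) = sqrt(15.3568) = 3.9188
SS = 2.1188 * 27.7217 * 3.9188 = 230.1761

230.1761 units


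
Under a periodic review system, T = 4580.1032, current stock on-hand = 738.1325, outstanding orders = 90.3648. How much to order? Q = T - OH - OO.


Inventory position = OH + OO = 738.1325 + 90.3648 = 828.4973
Q = 4580.1032 - 828.4973 = 3751.6059

3751.6059 units


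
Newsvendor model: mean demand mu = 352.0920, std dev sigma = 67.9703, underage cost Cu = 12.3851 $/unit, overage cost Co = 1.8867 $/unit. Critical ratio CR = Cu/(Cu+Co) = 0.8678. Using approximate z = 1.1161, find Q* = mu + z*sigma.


CR = Cu/(Cu+Co) = 12.3851/(12.3851+1.8867) = 0.8678
z = 1.1161
Q* = 352.0920 + 1.1161 * 67.9703 = 427.9537

427.9537 units


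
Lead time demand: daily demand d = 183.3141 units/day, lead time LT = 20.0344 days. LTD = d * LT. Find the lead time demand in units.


LTD = 183.3141 * 20.0344 = 3672.5880

3672.5880 units


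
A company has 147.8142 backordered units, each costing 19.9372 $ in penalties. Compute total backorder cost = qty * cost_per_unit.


Total = 147.8142 * 19.9372 = 2947.0013

2947.0013 $


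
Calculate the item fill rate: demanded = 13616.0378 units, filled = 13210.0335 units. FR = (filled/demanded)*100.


FR = 13210.0335 / 13616.0378 * 100 = 97.0182

97.0182%


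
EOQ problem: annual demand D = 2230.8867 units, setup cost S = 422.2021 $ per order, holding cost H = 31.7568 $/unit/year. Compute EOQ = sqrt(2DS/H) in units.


2*D*S = 2 * 2230.8867 * 422.2021 = 1883770.0992
2*D*S/H = 59318.6372
EOQ = sqrt(59318.6372) = 243.5542

243.5542 units


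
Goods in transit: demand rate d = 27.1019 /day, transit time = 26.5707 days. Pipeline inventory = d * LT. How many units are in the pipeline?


Pipeline = 27.1019 * 26.5707 = 720.1165

720.1165 units


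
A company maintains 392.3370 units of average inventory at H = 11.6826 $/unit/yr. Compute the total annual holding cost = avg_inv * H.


Cost = 392.3370 * 11.6826 = 4583.5162

4583.5162 $/yr


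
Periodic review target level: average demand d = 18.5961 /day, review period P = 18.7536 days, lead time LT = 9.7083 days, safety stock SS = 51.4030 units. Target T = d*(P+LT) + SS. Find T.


P + LT = 28.4619
d*(P+LT) = 18.5961 * 28.4619 = 529.2803
T = 529.2803 + 51.4030 = 580.6833

580.6833 units


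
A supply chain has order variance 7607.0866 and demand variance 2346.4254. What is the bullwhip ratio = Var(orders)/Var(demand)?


BW = 7607.0866 / 2346.4254 = 3.2420

3.2420


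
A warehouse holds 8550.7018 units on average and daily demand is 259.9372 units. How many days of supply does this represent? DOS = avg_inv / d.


DOS = 8550.7018 / 259.9372 = 32.8953

32.8953 days


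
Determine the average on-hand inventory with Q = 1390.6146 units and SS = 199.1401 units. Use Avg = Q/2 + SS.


Q/2 = 695.3073
Avg = 695.3073 + 199.1401 = 894.4474

894.4474 units


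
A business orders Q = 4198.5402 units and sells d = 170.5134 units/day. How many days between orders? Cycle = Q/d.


Cycle = 4198.5402 / 170.5134 = 24.6229

24.6229 days


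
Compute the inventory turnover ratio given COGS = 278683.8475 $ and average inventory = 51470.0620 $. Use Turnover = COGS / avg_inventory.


Turnover = 278683.8475 / 51470.0620 = 5.4145

5.4145


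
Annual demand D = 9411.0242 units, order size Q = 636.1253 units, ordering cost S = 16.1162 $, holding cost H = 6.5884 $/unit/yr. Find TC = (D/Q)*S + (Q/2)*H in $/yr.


Ordering cost = D*S/Q = 238.4278
Holding cost = Q*H/2 = 2095.5240
TC = 238.4278 + 2095.5240 = 2333.9518

2333.9518 $/yr


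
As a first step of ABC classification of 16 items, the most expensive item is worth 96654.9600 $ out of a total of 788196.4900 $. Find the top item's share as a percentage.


Top item = 96654.9600
Total = 788196.4900
Percentage = 96654.9600 / 788196.4900 * 100 = 12.2628

12.2628%


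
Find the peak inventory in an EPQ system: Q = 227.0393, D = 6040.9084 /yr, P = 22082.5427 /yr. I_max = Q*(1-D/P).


D/P = 0.2736
1 - D/P = 0.7264
I_max = 227.0393 * 0.7264 = 164.9303

164.9303 units


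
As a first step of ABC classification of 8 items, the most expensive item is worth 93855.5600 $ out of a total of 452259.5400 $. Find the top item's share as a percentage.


Top item = 93855.5600
Total = 452259.5400
Percentage = 93855.5600 / 452259.5400 * 100 = 20.7526

20.7526%


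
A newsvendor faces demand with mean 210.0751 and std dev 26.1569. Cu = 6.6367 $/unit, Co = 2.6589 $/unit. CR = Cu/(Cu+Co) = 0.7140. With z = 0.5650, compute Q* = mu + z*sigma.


CR = Cu/(Cu+Co) = 6.6367/(6.6367+2.6589) = 0.7140
z = 0.5650
Q* = 210.0751 + 0.5650 * 26.1569 = 224.8537

224.8537 units


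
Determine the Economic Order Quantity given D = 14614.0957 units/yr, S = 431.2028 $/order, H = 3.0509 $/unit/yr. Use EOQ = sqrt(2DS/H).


2*D*S = 2 * 14614.0957 * 431.2028 = 12603277.9706
2*D*S/H = 4131003.3009
EOQ = sqrt(4131003.3009) = 2032.4870

2032.4870 units


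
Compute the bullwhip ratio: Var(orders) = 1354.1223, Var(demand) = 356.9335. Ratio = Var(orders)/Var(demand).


BW = 1354.1223 / 356.9335 = 3.7938

3.7938


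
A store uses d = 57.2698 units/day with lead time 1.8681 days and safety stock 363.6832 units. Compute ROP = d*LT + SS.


d*LT = 57.2698 * 1.8681 = 106.9857
ROP = 106.9857 + 363.6832 = 470.6689

470.6689 units


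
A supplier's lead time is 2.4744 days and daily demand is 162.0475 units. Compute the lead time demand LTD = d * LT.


LTD = 162.0475 * 2.4744 = 400.9703

400.9703 units


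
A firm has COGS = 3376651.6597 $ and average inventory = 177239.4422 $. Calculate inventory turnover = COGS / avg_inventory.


Turnover = 3376651.6597 / 177239.4422 = 19.0514

19.0514


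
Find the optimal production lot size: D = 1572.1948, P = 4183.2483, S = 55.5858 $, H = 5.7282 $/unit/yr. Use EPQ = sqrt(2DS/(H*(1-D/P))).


1 - D/P = 1 - 0.3758 = 0.6242
H*(1-D/P) = 3.5754
2DS = 174783.4114
EPQ = sqrt(48885.4831) = 221.1006

221.1006 units


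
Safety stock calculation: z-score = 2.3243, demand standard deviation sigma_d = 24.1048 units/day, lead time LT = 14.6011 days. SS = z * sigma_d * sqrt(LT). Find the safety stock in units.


sqrt(LT) = sqrt(14.6011) = 3.8211
SS = 2.3243 * 24.1048 * 3.8211 = 214.0861

214.0861 units


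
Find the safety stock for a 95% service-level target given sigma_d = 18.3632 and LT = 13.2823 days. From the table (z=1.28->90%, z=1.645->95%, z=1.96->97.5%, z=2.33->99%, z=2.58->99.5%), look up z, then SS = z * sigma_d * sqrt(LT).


From the table, SL = 95% corresponds to z = 1.645
sqrt(LT) = sqrt(13.2823) = 3.6445
SS = 1.645 * 18.3632 * 3.6445 = 110.0908

110.0908 units


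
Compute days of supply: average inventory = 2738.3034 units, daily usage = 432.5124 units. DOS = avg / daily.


DOS = 2738.3034 / 432.5124 = 6.3312

6.3312 days


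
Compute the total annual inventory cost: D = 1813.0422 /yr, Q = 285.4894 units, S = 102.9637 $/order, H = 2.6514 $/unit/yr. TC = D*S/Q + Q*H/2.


Ordering cost = D*S/Q = 653.8860
Holding cost = Q*H/2 = 378.4733
TC = 653.8860 + 378.4733 = 1032.3593

1032.3593 $/yr


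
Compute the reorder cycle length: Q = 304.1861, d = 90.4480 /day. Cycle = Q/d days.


Cycle = 304.1861 / 90.4480 = 3.3631

3.3631 days


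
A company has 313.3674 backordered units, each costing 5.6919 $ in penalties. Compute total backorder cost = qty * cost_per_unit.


Total = 313.3674 * 5.6919 = 1783.6559

1783.6559 $


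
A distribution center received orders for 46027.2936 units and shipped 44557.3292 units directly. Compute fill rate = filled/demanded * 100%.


FR = 44557.3292 / 46027.2936 * 100 = 96.8063

96.8063%


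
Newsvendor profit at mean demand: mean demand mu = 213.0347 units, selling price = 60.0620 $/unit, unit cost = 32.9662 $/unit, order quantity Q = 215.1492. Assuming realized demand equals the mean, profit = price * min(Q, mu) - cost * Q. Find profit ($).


Sales at mu = min(215.1492, 213.0347) = 213.0347
Revenue = 60.0620 * 213.0347 = 12795.2902
Total cost = 32.9662 * 215.1492 = 7092.6516
Profit = 12795.2902 - 7092.6516 = 5702.6386

5702.6386 $


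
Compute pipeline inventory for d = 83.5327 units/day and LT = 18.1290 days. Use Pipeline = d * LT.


Pipeline = 83.5327 * 18.1290 = 1514.3643

1514.3643 units


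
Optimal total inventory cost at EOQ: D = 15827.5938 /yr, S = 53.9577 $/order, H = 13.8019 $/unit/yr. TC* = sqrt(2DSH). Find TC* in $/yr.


2*D*S*H = 23574212.6784
TC* = sqrt(23574212.6784) = 4855.3283

4855.3283 $/yr


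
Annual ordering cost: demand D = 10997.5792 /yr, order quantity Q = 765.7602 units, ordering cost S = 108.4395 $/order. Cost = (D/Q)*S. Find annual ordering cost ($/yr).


Number of orders = D/Q = 14.3616
Cost = 14.3616 * 108.4395 = 1557.3700

1557.3700 $/yr


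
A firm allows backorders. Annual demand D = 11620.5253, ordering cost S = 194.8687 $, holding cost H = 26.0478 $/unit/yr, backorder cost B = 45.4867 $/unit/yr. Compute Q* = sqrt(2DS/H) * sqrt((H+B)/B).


sqrt(2DS/H) = 416.9782
sqrt((H+B)/B) = 1.2541
Q* = 416.9782 * 1.2541 = 522.9124

522.9124 units


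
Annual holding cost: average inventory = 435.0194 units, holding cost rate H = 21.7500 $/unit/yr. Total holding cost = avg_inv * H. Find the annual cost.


Cost = 435.0194 * 21.7500 = 9461.6719

9461.6719 $/yr


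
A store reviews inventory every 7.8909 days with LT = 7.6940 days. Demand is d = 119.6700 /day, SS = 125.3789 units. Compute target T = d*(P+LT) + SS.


P + LT = 15.5849
d*(P+LT) = 119.6700 * 15.5849 = 1865.0450
T = 1865.0450 + 125.3789 = 1990.4239

1990.4239 units


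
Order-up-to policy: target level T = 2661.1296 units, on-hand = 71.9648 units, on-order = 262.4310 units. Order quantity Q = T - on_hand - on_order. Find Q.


Inventory position = OH + OO = 71.9648 + 262.4310 = 334.3958
Q = 2661.1296 - 334.3958 = 2326.7338

2326.7338 units


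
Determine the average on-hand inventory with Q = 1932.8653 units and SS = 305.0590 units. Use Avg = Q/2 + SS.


Q/2 = 966.4326
Avg = 966.4326 + 305.0590 = 1271.4916

1271.4916 units


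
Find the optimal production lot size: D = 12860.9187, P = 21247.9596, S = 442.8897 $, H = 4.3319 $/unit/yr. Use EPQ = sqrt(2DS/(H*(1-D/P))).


1 - D/P = 1 - 0.6053 = 0.3947
H*(1-D/P) = 1.7099
2DS = 11391936.8495
EPQ = sqrt(6662352.6555) = 2581.1534

2581.1534 units


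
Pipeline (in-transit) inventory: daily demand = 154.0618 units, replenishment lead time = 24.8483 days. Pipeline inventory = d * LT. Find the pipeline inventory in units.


Pipeline = 154.0618 * 24.8483 = 3828.1738

3828.1738 units


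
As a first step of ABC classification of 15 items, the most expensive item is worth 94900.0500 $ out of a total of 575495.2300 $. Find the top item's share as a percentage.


Top item = 94900.0500
Total = 575495.2300
Percentage = 94900.0500 / 575495.2300 * 100 = 16.4902

16.4902%


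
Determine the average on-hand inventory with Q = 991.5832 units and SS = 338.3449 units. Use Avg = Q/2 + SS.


Q/2 = 495.7916
Avg = 495.7916 + 338.3449 = 834.1365

834.1365 units


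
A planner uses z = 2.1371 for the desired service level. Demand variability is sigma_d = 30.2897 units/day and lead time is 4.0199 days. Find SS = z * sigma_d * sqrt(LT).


sqrt(LT) = sqrt(4.0199) = 2.0050
SS = 2.1371 * 30.2897 * 2.0050 = 129.7859

129.7859 units


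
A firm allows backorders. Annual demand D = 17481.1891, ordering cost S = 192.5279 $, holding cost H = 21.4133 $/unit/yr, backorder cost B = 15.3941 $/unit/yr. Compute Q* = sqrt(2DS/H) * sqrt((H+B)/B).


sqrt(2DS/H) = 560.6677
sqrt((H+B)/B) = 1.5463
Q* = 560.6677 * 1.5463 = 866.9538

866.9538 units


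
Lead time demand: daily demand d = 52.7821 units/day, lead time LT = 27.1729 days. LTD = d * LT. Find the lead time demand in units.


LTD = 52.7821 * 27.1729 = 1434.2427

1434.2427 units


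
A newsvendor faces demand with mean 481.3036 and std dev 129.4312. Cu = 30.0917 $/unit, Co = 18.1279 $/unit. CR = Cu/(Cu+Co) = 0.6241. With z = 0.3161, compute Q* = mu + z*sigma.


CR = Cu/(Cu+Co) = 30.0917/(30.0917+18.1279) = 0.6241
z = 0.3161
Q* = 481.3036 + 0.3161 * 129.4312 = 522.2168

522.2168 units


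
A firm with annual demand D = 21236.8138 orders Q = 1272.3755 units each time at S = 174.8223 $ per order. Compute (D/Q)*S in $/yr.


Number of orders = D/Q = 16.6907
Cost = 16.6907 * 174.8223 = 2917.9033

2917.9033 $/yr


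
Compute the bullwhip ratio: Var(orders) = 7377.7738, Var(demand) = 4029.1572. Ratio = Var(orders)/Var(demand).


BW = 7377.7738 / 4029.1572 = 1.8311

1.8311


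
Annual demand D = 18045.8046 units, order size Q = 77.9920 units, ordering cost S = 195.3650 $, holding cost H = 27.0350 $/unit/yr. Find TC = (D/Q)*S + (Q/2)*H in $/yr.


Ordering cost = D*S/Q = 45203.5929
Holding cost = Q*H/2 = 1054.2569
TC = 45203.5929 + 1054.2569 = 46257.8497

46257.8497 $/yr


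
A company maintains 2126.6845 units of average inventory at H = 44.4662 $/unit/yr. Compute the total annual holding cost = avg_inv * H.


Cost = 2126.6845 * 44.4662 = 94565.5783

94565.5783 $/yr


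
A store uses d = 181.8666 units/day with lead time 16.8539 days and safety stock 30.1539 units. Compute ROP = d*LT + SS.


d*LT = 181.8666 * 16.8539 = 3065.1615
ROP = 3065.1615 + 30.1539 = 3095.3154

3095.3154 units


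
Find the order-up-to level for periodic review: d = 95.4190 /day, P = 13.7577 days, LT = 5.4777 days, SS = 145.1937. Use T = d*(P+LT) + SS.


P + LT = 19.2354
d*(P+LT) = 95.4190 * 19.2354 = 1835.4226
T = 1835.4226 + 145.1937 = 1980.6163

1980.6163 units


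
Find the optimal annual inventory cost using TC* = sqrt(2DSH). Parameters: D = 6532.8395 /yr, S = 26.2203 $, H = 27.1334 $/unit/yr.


2*D*S*H = 9295523.5987
TC* = sqrt(9295523.5987) = 3048.8561

3048.8561 $/yr


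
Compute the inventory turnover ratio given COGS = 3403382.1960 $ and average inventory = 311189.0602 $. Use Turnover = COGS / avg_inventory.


Turnover = 3403382.1960 / 311189.0602 = 10.9367

10.9367


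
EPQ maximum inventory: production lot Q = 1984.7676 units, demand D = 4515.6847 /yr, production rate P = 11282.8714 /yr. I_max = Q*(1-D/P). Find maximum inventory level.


D/P = 0.4002
1 - D/P = 0.5998
I_max = 1984.7676 * 0.5998 = 1190.4144

1190.4144 units


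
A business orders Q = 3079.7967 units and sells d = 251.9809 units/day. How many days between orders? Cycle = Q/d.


Cycle = 3079.7967 / 251.9809 = 12.2223

12.2223 days


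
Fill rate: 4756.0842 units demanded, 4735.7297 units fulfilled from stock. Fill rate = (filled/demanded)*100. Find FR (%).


FR = 4735.7297 / 4756.0842 * 100 = 99.5720

99.5720%


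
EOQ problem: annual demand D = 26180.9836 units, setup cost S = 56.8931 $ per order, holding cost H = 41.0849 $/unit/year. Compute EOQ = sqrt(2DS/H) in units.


2*D*S = 2 * 26180.9836 * 56.8931 = 2979034.6361
2*D*S/H = 72509.2342
EOQ = sqrt(72509.2342) = 269.2754

269.2754 units


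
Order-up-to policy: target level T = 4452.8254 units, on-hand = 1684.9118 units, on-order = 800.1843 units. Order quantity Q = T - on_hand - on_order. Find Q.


Inventory position = OH + OO = 1684.9118 + 800.1843 = 2485.0961
Q = 4452.8254 - 2485.0961 = 1967.7293

1967.7293 units


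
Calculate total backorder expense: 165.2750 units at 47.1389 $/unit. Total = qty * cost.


Total = 165.2750 * 47.1389 = 7790.8817

7790.8817 $


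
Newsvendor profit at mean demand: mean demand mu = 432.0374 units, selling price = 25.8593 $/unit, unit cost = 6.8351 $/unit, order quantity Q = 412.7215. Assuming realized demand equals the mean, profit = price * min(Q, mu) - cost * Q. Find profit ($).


Sales at mu = min(412.7215, 432.0374) = 412.7215
Revenue = 25.8593 * 412.7215 = 10672.6891
Total cost = 6.8351 * 412.7215 = 2820.9927
Profit = 10672.6891 - 2820.9927 = 7851.6964

7851.6964 $


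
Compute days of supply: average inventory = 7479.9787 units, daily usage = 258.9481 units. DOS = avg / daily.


DOS = 7479.9787 / 258.9481 = 28.8860

28.8860 days


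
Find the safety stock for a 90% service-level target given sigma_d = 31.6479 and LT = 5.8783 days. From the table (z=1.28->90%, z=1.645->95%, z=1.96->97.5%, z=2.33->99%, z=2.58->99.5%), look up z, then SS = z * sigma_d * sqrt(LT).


From the table, SL = 90% corresponds to z = 1.28
sqrt(LT) = sqrt(5.8783) = 2.4245
SS = 1.28 * 31.6479 * 2.4245 = 98.2157

98.2157 units


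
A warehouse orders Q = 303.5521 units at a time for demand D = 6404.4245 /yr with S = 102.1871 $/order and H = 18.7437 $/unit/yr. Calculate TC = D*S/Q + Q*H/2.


Ordering cost = D*S/Q = 2155.9711
Holding cost = Q*H/2 = 2844.8447
TC = 2155.9711 + 2844.8447 = 5000.8159

5000.8159 $/yr


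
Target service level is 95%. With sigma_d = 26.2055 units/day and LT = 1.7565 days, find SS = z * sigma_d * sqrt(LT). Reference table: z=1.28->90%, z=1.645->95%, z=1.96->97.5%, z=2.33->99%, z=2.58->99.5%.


From the table, SL = 95% corresponds to z = 1.645
sqrt(LT) = sqrt(1.7565) = 1.3253
SS = 1.645 * 26.2055 * 1.3253 = 57.1324

57.1324 units


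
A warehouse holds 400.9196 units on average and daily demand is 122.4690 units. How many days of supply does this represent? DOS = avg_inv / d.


DOS = 400.9196 / 122.4690 = 3.2736

3.2736 days


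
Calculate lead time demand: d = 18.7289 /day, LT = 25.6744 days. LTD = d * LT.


LTD = 18.7289 * 25.6744 = 480.8533

480.8533 units


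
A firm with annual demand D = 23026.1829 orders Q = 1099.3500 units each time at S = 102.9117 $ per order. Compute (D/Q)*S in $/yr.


Number of orders = D/Q = 20.9453
Cost = 20.9453 * 102.9117 = 2155.5134

2155.5134 $/yr


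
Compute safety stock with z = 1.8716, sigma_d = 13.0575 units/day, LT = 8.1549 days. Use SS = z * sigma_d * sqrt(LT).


sqrt(LT) = sqrt(8.1549) = 2.8557
SS = 1.8716 * 13.0575 * 2.8557 = 69.7883

69.7883 units


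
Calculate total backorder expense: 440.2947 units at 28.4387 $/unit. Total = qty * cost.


Total = 440.2947 * 28.4387 = 12521.4089

12521.4089 $


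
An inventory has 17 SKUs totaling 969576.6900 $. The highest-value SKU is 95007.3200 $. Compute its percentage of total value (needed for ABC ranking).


Top item = 95007.3200
Total = 969576.6900
Percentage = 95007.3200 / 969576.6900 * 100 = 9.7988

9.7988%


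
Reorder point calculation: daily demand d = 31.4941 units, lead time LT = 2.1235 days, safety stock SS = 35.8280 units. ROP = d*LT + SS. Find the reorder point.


d*LT = 31.4941 * 2.1235 = 66.8777
ROP = 66.8777 + 35.8280 = 102.7057

102.7057 units


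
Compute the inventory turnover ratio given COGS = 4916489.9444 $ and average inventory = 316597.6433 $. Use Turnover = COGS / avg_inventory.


Turnover = 4916489.9444 / 316597.6433 = 15.5291

15.5291


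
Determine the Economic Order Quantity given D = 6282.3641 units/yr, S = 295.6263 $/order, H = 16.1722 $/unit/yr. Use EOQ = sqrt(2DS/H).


2*D*S = 2 * 6282.3641 * 295.6263 = 3714464.1083
2*D*S/H = 229682.0537
EOQ = sqrt(229682.0537) = 479.2516

479.2516 units


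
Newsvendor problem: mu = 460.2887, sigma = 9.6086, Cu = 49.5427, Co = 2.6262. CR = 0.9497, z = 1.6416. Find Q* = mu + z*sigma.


CR = Cu/(Cu+Co) = 49.5427/(49.5427+2.6262) = 0.9497
z = 1.6416
Q* = 460.2887 + 1.6416 * 9.6086 = 476.0622

476.0622 units


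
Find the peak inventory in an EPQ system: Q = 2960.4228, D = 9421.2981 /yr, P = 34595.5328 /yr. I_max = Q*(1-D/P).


D/P = 0.2723
1 - D/P = 0.7277
I_max = 2960.4228 * 0.7277 = 2154.2197

2154.2197 units


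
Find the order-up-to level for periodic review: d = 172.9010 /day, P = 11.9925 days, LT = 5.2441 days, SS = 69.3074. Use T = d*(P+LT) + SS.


P + LT = 17.2366
d*(P+LT) = 172.9010 * 17.2366 = 2980.2254
T = 2980.2254 + 69.3074 = 3049.5328

3049.5328 units


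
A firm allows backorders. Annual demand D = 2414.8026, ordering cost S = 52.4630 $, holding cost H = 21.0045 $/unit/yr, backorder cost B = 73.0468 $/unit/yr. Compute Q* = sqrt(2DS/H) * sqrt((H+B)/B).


sqrt(2DS/H) = 109.8313
sqrt((H+B)/B) = 1.1347
Q* = 109.8313 * 1.1347 = 124.6258

124.6258 units
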